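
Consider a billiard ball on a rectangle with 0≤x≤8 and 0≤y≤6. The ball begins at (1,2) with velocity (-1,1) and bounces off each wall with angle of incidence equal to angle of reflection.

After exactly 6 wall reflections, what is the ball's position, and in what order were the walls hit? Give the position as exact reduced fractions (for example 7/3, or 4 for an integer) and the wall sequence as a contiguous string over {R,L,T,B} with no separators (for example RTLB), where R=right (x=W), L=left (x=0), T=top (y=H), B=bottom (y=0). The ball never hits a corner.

1. t=1 → L at (0,3); v=(1,1)
2. t=3 → T at (3,6); v=(1,-1)
3. t=5 → R at (8,1); v=(-1,-1)
4. t=1 → B at (7,0); v=(-1,1)
5. t=6 → T at (1,6); v=(-1,-1)
6. t=1 → L at (0,5); v=(1,-1)

Final position: (0,5)
Wall sequence: LTRBTL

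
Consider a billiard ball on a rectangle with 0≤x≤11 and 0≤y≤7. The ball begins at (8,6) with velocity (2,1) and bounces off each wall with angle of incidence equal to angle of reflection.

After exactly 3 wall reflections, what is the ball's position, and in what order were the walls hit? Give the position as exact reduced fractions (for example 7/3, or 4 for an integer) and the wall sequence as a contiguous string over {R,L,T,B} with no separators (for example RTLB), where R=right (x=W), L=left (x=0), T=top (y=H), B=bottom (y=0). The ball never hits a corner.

1. t=1 → T at (10,7); v=(2,-1)
2. t=1/2 → R at (11,13/2); v=(-2,-1)
3. t=11/2 → L at (0,1); v=(2,-1)

Final position: (0,1)
Wall sequence: TRL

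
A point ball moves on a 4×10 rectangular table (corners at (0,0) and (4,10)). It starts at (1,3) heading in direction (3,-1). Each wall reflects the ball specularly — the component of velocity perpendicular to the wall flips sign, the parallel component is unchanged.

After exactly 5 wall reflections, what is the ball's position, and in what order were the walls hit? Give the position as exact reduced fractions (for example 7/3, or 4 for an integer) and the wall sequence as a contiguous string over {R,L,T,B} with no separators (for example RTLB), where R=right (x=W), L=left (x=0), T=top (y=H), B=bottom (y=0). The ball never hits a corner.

Final position: (0,2)
Wall sequence: RLBRL

1. t=1 → R at (4,2); v=(-3,-1)
2. t=4/3 → L at (0,2/3); v=(3,-1)
3. t=2/3 → B at (2,0); v=(3,1)
4. t=2/3 → R at (4,2/3); v=(-3,1)
5. t=4/3 → L at (0,2); v=(3,1)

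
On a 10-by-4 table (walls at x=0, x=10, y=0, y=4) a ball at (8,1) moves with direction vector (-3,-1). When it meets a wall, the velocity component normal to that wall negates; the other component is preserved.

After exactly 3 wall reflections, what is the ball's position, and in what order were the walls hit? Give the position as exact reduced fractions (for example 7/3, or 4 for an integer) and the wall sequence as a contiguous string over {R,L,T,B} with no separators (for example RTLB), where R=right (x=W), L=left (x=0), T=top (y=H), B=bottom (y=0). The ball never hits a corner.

1. t=1 → B at (5,0); v=(-3,1)
2. t=5/3 → L at (0,5/3); v=(3,1)
3. t=7/3 → T at (7,4); v=(3,-1)

Final position: (7,4)
Wall sequence: BLT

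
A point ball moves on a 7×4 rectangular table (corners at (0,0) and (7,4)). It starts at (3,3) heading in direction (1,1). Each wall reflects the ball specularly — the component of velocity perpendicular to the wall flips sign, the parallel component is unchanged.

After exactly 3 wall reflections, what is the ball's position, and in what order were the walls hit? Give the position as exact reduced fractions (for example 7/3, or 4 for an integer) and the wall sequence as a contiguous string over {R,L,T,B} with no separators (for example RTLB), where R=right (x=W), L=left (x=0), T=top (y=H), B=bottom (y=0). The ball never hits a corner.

Final position: (6,0)
Wall sequence: TRB

1. t=1 → T at (4,4); v=(1,-1)
2. t=3 → R at (7,1); v=(-1,-1)
3. t=1 → B at (6,0); v=(-1,1)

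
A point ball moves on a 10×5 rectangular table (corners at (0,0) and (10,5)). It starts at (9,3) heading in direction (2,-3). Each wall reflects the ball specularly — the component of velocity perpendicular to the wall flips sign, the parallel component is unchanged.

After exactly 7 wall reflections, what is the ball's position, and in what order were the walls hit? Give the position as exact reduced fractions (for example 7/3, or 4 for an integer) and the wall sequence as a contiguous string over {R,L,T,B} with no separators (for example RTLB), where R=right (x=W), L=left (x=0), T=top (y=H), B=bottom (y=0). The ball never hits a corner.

Final position: (13/3,0)
Wall sequence: RBTBLTB

1. t=1/2 → R at (10,3/2); v=(-2,-3)
2. t=1/2 → B at (9,0); v=(-2,3)
3. t=5/3 → T at (17/3,5); v=(-2,-3)
4. t=5/3 → B at (7/3,0); v=(-2,3)
5. t=7/6 → L at (0,7/2); v=(2,3)
6. t=1/2 → T at (1,5); v=(2,-3)
7. t=5/3 → B at (13/3,0); v=(2,3)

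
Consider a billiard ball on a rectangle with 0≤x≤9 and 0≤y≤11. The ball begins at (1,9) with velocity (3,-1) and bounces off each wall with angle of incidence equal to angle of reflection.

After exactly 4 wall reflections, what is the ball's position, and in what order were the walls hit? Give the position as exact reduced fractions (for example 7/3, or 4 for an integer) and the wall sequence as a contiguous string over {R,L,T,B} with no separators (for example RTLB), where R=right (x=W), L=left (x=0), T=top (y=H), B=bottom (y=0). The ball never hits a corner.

Final position: (8,0)
Wall sequence: RLRB

1. t=8/3 → R at (9,19/3); v=(-3,-1)
2. t=3 → L at (0,10/3); v=(3,-1)
3. t=3 → R at (9,1/3); v=(-3,-1)
4. t=1/3 → B at (8,0); v=(-3,1)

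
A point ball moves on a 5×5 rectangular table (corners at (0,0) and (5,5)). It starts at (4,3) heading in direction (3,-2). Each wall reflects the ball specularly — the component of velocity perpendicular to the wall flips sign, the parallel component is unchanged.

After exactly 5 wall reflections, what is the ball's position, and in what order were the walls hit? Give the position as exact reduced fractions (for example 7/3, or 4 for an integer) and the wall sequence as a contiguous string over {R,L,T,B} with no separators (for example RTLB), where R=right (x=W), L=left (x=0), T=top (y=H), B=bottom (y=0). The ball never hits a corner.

Final position: (4,5)
Wall sequence: RBLRT

1. t=1/3 → R at (5,7/3); v=(-3,-2)
2. t=7/6 → B at (3/2,0); v=(-3,2)
3. t=1/2 → L at (0,1); v=(3,2)
4. t=5/3 → R at (5,13/3); v=(-3,2)
5. t=1/3 → T at (4,5); v=(-3,-2)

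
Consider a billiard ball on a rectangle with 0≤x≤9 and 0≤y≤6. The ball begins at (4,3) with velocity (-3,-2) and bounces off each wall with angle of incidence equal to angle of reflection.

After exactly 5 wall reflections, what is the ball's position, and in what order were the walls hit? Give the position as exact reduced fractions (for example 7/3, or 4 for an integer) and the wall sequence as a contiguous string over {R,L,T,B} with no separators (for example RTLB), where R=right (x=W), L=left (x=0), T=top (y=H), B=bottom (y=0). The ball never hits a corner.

Final position: (0,1/3)
Wall sequence: LBRTL

1. t=4/3 → L at (0,1/3); v=(3,-2)
2. t=1/6 → B at (1/2,0); v=(3,2)
3. t=17/6 → R at (9,17/3); v=(-3,2)
4. t=1/6 → T at (17/2,6); v=(-3,-2)
5. t=17/6 → L at (0,1/3); v=(3,-2)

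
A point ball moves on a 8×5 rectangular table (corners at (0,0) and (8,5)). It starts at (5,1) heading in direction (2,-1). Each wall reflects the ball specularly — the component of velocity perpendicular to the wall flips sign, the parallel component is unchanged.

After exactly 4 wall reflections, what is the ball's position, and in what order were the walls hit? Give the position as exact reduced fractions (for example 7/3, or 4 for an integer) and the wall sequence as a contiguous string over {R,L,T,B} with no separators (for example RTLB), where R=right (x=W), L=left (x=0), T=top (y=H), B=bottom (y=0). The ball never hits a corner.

Final position: (1,5)
Wall sequence: BRLT

1. t=1 → B at (7,0); v=(2,1)
2. t=1/2 → R at (8,1/2); v=(-2,1)
3. t=4 → L at (0,9/2); v=(2,1)
4. t=1/2 → T at (1,5); v=(2,-1)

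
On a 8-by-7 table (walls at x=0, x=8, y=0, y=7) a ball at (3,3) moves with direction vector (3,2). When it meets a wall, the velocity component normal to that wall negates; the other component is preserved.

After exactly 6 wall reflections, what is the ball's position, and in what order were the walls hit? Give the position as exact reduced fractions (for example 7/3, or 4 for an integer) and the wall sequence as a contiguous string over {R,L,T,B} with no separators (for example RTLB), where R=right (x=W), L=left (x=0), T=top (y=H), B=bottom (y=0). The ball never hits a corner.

Final position: (2,7)
Wall sequence: RTLBRT

1. t=5/3 → R at (8,19/3); v=(-3,2)
2. t=1/3 → T at (7,7); v=(-3,-2)
3. t=7/3 → L at (0,7/3); v=(3,-2)
4. t=7/6 → B at (7/2,0); v=(3,2)
5. t=3/2 → R at (8,3); v=(-3,2)
6. t=2 → T at (2,7); v=(-3,-2)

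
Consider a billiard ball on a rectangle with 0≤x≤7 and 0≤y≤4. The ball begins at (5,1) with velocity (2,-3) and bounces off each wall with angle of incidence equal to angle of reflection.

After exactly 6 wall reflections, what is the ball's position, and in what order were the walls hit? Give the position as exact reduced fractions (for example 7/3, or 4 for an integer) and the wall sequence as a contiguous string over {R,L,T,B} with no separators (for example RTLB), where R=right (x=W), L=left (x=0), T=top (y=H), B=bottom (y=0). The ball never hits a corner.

1. t=1/3 → B at (17/3,0); v=(2,3)
2. t=2/3 → R at (7,2); v=(-2,3)
3. t=2/3 → T at (17/3,4); v=(-2,-3)
4. t=4/3 → B at (3,0); v=(-2,3)
5. t=4/3 → T at (1/3,4); v=(-2,-3)
6. t=1/6 → L at (0,7/2); v=(2,-3)

Final position: (0,7/2)
Wall sequence: BRTBTL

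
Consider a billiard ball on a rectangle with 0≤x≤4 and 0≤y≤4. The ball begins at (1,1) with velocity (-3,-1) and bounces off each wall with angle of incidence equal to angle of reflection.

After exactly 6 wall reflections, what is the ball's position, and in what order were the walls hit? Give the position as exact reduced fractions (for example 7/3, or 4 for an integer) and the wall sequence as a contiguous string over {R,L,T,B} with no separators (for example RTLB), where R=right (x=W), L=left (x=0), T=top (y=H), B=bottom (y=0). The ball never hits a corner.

1. t=1/3 → L at (0,2/3); v=(3,-1)
2. t=2/3 → B at (2,0); v=(3,1)
3. t=2/3 → R at (4,2/3); v=(-3,1)
4. t=4/3 → L at (0,2); v=(3,1)
5. t=4/3 → R at (4,10/3); v=(-3,1)
6. t=2/3 → T at (2,4); v=(-3,-1)

Final position: (2,4)
Wall sequence: LBRLRT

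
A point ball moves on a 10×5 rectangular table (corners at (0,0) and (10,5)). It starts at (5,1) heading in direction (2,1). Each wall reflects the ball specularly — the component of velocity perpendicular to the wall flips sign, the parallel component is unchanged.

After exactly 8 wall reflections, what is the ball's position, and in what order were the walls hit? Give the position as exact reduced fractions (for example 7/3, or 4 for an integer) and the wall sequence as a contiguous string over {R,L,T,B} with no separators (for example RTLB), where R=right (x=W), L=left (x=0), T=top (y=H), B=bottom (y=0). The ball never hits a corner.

Final position: (3,0)
Wall sequence: RTLBRTLB

1. t=5/2 → R at (10,7/2); v=(-2,1)
2. t=3/2 → T at (7,5); v=(-2,-1)
3. t=7/2 → L at (0,3/2); v=(2,-1)
4. t=3/2 → B at (3,0); v=(2,1)
5. t=7/2 → R at (10,7/2); v=(-2,1)
6. t=3/2 → T at (7,5); v=(-2,-1)
7. t=7/2 → L at (0,3/2); v=(2,-1)
8. t=3/2 → B at (3,0); v=(2,1)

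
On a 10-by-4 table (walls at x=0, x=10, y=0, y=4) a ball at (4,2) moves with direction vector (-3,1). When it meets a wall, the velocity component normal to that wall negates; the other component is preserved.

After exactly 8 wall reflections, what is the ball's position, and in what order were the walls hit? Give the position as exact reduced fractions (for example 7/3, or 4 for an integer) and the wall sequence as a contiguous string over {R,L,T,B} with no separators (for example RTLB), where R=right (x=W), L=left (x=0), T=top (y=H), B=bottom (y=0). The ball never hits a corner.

1. t=4/3 → L at (0,10/3); v=(3,1)
2. t=2/3 → T at (2,4); v=(3,-1)
3. t=8/3 → R at (10,4/3); v=(-3,-1)
4. t=4/3 → B at (6,0); v=(-3,1)
5. t=2 → L at (0,2); v=(3,1)
6. t=2 → T at (6,4); v=(3,-1)
7. t=4/3 → R at (10,8/3); v=(-3,-1)
8. t=8/3 → B at (2,0); v=(-3,1)

Final position: (2,0)
Wall sequence: LTRBLTRB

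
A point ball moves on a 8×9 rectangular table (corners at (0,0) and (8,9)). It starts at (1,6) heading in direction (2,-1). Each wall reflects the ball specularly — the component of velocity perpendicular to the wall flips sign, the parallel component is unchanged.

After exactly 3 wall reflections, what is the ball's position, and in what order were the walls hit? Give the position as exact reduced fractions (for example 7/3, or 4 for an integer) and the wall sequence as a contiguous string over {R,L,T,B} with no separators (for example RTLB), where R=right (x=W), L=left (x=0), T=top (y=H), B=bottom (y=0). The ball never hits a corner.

1. t=7/2 → R at (8,5/2); v=(-2,-1)
2. t=5/2 → B at (3,0); v=(-2,1)
3. t=3/2 → L at (0,3/2); v=(2,1)

Final position: (0,3/2)
Wall sequence: RBL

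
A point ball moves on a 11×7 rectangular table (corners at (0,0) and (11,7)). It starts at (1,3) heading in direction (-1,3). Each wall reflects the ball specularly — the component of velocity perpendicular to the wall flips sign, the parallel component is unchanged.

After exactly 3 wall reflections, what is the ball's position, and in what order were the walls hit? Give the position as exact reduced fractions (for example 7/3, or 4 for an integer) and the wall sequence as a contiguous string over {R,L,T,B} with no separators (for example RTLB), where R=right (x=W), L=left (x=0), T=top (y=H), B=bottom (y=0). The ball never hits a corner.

Final position: (8/3,0)
Wall sequence: LTB

1. t=1 → L at (0,6); v=(1,3)
2. t=1/3 → T at (1/3,7); v=(1,-3)
3. t=7/3 → B at (8/3,0); v=(1,3)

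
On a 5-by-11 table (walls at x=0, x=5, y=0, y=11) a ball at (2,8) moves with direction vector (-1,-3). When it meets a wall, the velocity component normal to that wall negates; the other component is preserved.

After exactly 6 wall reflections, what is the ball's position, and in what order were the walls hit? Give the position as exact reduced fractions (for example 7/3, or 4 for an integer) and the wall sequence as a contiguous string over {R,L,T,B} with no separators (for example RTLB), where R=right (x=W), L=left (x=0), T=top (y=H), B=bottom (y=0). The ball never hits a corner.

Final position: (0,6)
Wall sequence: LBTRBL

1. t=2 → L at (0,2); v=(1,-3)
2. t=2/3 → B at (2/3,0); v=(1,3)
3. t=11/3 → T at (13/3,11); v=(1,-3)
4. t=2/3 → R at (5,9); v=(-1,-3)
5. t=3 → B at (2,0); v=(-1,3)
6. t=2 → L at (0,6); v=(1,3)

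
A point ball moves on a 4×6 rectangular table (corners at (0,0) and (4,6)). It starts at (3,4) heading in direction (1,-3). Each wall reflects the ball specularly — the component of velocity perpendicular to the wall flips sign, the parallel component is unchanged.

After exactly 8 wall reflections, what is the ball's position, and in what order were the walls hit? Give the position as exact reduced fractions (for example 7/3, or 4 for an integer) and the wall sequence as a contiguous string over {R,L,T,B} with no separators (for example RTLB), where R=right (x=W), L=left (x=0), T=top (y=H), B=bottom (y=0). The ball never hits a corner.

1. t=1 → R at (4,1); v=(-1,-3)
2. t=1/3 → B at (11/3,0); v=(-1,3)
3. t=2 → T at (5/3,6); v=(-1,-3)
4. t=5/3 → L at (0,1); v=(1,-3)
5. t=1/3 → B at (1/3,0); v=(1,3)
6. t=2 → T at (7/3,6); v=(1,-3)
7. t=5/3 → R at (4,1); v=(-1,-3)
8. t=1/3 → B at (11/3,0); v=(-1,3)

Final position: (11/3,0)
Wall sequence: RBTLBTRB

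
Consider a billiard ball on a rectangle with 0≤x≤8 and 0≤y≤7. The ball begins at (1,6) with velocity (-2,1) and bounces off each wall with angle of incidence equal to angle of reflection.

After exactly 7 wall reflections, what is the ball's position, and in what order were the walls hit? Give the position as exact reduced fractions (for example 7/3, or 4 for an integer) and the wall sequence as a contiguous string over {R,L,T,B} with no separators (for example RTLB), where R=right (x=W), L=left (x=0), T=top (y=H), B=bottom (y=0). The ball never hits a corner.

1. t=1/2 → L at (0,13/2); v=(2,1)
2. t=1/2 → T at (1,7); v=(2,-1)
3. t=7/2 → R at (8,7/2); v=(-2,-1)
4. t=7/2 → B at (1,0); v=(-2,1)
5. t=1/2 → L at (0,1/2); v=(2,1)
6. t=4 → R at (8,9/2); v=(-2,1)
7. t=5/2 → T at (3,7); v=(-2,-1)

Final position: (3,7)
Wall sequence: LTRBLRT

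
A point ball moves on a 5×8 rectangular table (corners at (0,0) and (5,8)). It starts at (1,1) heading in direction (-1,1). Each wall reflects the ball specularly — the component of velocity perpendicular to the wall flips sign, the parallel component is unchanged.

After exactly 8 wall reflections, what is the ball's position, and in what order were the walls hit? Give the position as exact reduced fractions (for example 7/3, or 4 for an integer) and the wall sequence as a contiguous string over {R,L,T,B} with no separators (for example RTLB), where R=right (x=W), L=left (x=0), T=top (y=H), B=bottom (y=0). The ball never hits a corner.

Final position: (2,8)
Wall sequence: LRTLBRLT

1. t=1 → L at (0,2); v=(1,1)
2. t=5 → R at (5,7); v=(-1,1)
3. t=1 → T at (4,8); v=(-1,-1)
4. t=4 → L at (0,4); v=(1,-1)
5. t=4 → B at (4,0); v=(1,1)
6. t=1 → R at (5,1); v=(-1,1)
7. t=5 → L at (0,6); v=(1,1)
8. t=2 → T at (2,8); v=(1,-1)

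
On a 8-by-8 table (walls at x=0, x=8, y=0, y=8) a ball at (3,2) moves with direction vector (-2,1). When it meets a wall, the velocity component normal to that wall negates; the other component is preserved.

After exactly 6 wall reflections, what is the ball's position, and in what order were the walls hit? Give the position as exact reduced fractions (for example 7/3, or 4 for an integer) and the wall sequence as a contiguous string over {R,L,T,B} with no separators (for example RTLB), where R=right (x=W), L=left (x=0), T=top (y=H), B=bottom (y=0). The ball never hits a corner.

1. t=3/2 → L at (0,7/2); v=(2,1)
2. t=4 → R at (8,15/2); v=(-2,1)
3. t=1/2 → T at (7,8); v=(-2,-1)
4. t=7/2 → L at (0,9/2); v=(2,-1)
5. t=4 → R at (8,1/2); v=(-2,-1)
6. t=1/2 → B at (7,0); v=(-2,1)

Final position: (7,0)
Wall sequence: LRTLRB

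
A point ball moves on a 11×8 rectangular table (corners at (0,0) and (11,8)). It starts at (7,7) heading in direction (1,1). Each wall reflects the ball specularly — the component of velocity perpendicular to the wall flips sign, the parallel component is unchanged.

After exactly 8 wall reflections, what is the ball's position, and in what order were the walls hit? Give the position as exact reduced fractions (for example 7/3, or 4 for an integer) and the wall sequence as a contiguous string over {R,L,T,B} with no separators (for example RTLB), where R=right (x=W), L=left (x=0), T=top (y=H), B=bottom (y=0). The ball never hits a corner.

1. t=1 → T at (8,8); v=(1,-1)
2. t=3 → R at (11,5); v=(-1,-1)
3. t=5 → B at (6,0); v=(-1,1)
4. t=6 → L at (0,6); v=(1,1)
5. t=2 → T at (2,8); v=(1,-1)
6. t=8 → B at (10,0); v=(1,1)
7. t=1 → R at (11,1); v=(-1,1)
8. t=7 → T at (4,8); v=(-1,-1)

Final position: (4,8)
Wall sequence: TRBLTBRT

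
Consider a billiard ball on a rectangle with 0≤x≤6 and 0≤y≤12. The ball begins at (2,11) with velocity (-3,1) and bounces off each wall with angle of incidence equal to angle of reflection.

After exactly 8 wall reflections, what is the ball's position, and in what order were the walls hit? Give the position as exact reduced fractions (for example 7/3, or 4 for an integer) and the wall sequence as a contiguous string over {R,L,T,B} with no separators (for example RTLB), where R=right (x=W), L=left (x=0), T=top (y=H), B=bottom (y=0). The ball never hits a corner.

Final position: (0,1/3)
Wall sequence: LTRLRLRL

1. t=2/3 → L at (0,35/3); v=(3,1)
2. t=1/3 → T at (1,12); v=(3,-1)
3. t=5/3 → R at (6,31/3); v=(-3,-1)
4. t=2 → L at (0,25/3); v=(3,-1)
5. t=2 → R at (6,19/3); v=(-3,-1)
6. t=2 → L at (0,13/3); v=(3,-1)
7. t=2 → R at (6,7/3); v=(-3,-1)
8. t=2 → L at (0,1/3); v=(3,-1)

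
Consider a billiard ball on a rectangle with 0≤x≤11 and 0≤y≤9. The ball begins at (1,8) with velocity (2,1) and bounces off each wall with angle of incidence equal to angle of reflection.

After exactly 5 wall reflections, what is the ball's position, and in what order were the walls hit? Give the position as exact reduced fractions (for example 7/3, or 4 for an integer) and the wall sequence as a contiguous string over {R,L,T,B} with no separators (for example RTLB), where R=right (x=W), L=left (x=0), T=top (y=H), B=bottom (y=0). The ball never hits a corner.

Final position: (11,6)
Wall sequence: TRBLR

1. t=1 → T at (3,9); v=(2,-1)
2. t=4 → R at (11,5); v=(-2,-1)
3. t=5 → B at (1,0); v=(-2,1)
4. t=1/2 → L at (0,1/2); v=(2,1)
5. t=11/2 → R at (11,6); v=(-2,1)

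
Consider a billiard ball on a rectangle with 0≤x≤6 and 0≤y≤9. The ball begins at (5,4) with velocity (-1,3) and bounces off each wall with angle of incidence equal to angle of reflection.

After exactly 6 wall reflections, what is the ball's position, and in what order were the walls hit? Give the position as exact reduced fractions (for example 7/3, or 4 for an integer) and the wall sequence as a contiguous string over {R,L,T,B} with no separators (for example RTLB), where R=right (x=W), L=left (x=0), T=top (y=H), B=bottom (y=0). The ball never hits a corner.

1. t=5/3 → T at (10/3,9); v=(-1,-3)
2. t=3 → B at (1/3,0); v=(-1,3)
3. t=1/3 → L at (0,1); v=(1,3)
4. t=8/3 → T at (8/3,9); v=(1,-3)
5. t=3 → B at (17/3,0); v=(1,3)
6. t=1/3 → R at (6,1); v=(-1,3)

Final position: (6,1)
Wall sequence: TBLTBR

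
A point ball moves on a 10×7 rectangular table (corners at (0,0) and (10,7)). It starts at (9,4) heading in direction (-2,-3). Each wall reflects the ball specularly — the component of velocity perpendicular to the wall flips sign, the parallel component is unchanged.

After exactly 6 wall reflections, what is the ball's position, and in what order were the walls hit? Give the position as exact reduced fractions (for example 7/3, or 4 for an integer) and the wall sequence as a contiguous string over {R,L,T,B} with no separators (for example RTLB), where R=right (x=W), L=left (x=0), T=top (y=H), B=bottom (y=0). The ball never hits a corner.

1. t=4/3 → B at (19/3,0); v=(-2,3)
2. t=7/3 → T at (5/3,7); v=(-2,-3)
3. t=5/6 → L at (0,9/2); v=(2,-3)
4. t=3/2 → B at (3,0); v=(2,3)
5. t=7/3 → T at (23/3,7); v=(2,-3)
6. t=7/6 → R at (10,7/2); v=(-2,-3)

Final position: (10,7/2)
Wall sequence: BTLBTR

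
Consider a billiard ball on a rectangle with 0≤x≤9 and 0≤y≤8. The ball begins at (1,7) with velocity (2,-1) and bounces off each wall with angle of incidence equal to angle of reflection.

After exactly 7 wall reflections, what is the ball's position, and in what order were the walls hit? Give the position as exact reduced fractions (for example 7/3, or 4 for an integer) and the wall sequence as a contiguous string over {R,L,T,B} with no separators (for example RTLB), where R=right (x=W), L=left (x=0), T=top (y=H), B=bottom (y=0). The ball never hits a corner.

Final position: (9,1)
Wall sequence: RBLRTLR

1. t=4 → R at (9,3); v=(-2,-1)
2. t=3 → B at (3,0); v=(-2,1)
3. t=3/2 → L at (0,3/2); v=(2,1)
4. t=9/2 → R at (9,6); v=(-2,1)
5. t=2 → T at (5,8); v=(-2,-1)
6. t=5/2 → L at (0,11/2); v=(2,-1)
7. t=9/2 → R at (9,1); v=(-2,-1)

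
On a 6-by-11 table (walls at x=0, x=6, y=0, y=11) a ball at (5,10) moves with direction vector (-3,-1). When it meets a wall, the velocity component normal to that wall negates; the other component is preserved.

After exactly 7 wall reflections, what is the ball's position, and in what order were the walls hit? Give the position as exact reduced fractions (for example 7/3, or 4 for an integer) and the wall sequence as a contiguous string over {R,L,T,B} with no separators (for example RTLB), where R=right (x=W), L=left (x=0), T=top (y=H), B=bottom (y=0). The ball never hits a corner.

1. t=5/3 → L at (0,25/3); v=(3,-1)
2. t=2 → R at (6,19/3); v=(-3,-1)
3. t=2 → L at (0,13/3); v=(3,-1)
4. t=2 → R at (6,7/3); v=(-3,-1)
5. t=2 → L at (0,1/3); v=(3,-1)
6. t=1/3 → B at (1,0); v=(3,1)
7. t=5/3 → R at (6,5/3); v=(-3,1)

Final position: (6,5/3)
Wall sequence: LRLRLBR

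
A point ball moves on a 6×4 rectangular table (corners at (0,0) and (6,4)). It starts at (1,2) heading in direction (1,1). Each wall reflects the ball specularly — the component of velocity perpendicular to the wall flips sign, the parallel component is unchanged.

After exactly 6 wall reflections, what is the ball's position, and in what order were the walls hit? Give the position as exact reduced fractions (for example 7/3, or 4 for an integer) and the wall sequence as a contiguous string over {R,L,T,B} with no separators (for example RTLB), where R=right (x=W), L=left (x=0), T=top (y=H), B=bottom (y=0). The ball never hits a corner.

Final position: (3,0)
Wall sequence: TRBTLB

1. t=2 → T at (3,4); v=(1,-1)
2. t=3 → R at (6,1); v=(-1,-1)
3. t=1 → B at (5,0); v=(-1,1)
4. t=4 → T at (1,4); v=(-1,-1)
5. t=1 → L at (0,3); v=(1,-1)
6. t=3 → B at (3,0); v=(1,1)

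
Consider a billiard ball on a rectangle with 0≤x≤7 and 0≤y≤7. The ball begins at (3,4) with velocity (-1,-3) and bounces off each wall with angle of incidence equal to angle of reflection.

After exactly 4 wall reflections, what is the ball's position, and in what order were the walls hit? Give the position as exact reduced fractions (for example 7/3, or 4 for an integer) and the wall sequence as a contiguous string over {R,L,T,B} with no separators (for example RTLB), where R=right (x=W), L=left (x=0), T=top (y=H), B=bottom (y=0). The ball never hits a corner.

1. t=4/3 → B at (5/3,0); v=(-1,3)
2. t=5/3 → L at (0,5); v=(1,3)
3. t=2/3 → T at (2/3,7); v=(1,-3)
4. t=7/3 → B at (3,0); v=(1,3)

Final position: (3,0)
Wall sequence: BLTB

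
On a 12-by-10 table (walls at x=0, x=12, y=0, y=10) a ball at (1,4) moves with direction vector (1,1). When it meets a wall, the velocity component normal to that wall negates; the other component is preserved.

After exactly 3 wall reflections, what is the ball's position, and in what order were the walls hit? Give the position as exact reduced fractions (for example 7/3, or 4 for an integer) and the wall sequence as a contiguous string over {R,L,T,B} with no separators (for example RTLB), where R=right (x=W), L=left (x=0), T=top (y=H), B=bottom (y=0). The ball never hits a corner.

Final position: (7,0)
Wall sequence: TRB

1. t=6 → T at (7,10); v=(1,-1)
2. t=5 → R at (12,5); v=(-1,-1)
3. t=5 → B at (7,0); v=(-1,1)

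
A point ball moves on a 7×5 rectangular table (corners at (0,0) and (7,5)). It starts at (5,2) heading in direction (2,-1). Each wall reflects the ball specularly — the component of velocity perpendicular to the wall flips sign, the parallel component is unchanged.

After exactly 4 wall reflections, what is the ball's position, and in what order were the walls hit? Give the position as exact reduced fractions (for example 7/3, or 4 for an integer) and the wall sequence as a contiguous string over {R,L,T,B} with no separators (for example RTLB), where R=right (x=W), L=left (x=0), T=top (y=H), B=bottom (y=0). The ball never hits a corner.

Final position: (5,5)
Wall sequence: RBLT

1. t=1 → R at (7,1); v=(-2,-1)
2. t=1 → B at (5,0); v=(-2,1)
3. t=5/2 → L at (0,5/2); v=(2,1)
4. t=5/2 → T at (5,5); v=(2,-1)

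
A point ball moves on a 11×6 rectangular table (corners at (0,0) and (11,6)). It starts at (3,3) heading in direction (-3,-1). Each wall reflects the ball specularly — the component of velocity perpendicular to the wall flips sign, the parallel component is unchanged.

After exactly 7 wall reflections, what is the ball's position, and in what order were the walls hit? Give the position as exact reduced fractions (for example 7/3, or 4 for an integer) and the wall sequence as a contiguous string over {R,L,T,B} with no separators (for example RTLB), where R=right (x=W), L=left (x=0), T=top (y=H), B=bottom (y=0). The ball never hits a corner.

1. t=1 → L at (0,2); v=(3,-1)
2. t=2 → B at (6,0); v=(3,1)
3. t=5/3 → R at (11,5/3); v=(-3,1)
4. t=11/3 → L at (0,16/3); v=(3,1)
5. t=2/3 → T at (2,6); v=(3,-1)
6. t=3 → R at (11,3); v=(-3,-1)
7. t=3 → B at (2,0); v=(-3,1)

Final position: (2,0)
Wall sequence: LBRLTRB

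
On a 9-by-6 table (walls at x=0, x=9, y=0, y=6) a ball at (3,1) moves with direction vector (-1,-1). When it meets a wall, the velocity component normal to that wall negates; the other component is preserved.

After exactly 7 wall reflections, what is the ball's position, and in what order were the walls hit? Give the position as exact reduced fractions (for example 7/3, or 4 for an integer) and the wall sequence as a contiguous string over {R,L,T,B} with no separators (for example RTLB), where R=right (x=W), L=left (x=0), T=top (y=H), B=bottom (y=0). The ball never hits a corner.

1. t=1 → B at (2,0); v=(-1,1)
2. t=2 → L at (0,2); v=(1,1)
3. t=4 → T at (4,6); v=(1,-1)
4. t=5 → R at (9,1); v=(-1,-1)
5. t=1 → B at (8,0); v=(-1,1)
6. t=6 → T at (2,6); v=(-1,-1)
7. t=2 → L at (0,4); v=(1,-1)

Final position: (0,4)
Wall sequence: BLTRBTL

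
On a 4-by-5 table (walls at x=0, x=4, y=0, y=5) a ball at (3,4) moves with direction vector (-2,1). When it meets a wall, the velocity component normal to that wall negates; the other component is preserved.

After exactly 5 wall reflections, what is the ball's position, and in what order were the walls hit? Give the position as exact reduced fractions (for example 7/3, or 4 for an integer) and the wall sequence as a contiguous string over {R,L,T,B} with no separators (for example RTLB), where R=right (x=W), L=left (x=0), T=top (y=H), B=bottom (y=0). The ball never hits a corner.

Final position: (1,0)
Wall sequence: TLRLB

1. t=1 → T at (1,5); v=(-2,-1)
2. t=1/2 → L at (0,9/2); v=(2,-1)
3. t=2 → R at (4,5/2); v=(-2,-1)
4. t=2 → L at (0,1/2); v=(2,-1)
5. t=1/2 → B at (1,0); v=(2,1)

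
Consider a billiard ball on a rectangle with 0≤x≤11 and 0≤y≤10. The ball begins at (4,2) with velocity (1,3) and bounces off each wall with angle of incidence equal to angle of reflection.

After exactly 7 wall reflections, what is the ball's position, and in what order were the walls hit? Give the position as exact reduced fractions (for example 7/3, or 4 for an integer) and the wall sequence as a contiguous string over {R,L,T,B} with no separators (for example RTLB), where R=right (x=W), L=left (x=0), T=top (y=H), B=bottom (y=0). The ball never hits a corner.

1. t=8/3 → T at (20/3,10); v=(1,-3)
2. t=10/3 → B at (10,0); v=(1,3)
3. t=1 → R at (11,3); v=(-1,3)
4. t=7/3 → T at (26/3,10); v=(-1,-3)
5. t=10/3 → B at (16/3,0); v=(-1,3)
6. t=10/3 → T at (2,10); v=(-1,-3)
7. t=2 → L at (0,4); v=(1,-3)

Final position: (0,4)
Wall sequence: TBRTBTL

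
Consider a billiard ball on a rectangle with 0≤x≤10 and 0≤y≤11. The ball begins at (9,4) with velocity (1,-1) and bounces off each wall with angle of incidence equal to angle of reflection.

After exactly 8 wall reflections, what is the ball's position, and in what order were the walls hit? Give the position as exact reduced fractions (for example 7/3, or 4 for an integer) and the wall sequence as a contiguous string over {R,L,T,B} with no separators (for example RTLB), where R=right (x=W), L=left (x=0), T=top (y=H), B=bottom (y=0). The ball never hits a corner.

Final position: (6,11)
Wall sequence: RBLTRBLT

1. t=1 → R at (10,3); v=(-1,-1)
2. t=3 → B at (7,0); v=(-1,1)
3. t=7 → L at (0,7); v=(1,1)
4. t=4 → T at (4,11); v=(1,-1)
5. t=6 → R at (10,5); v=(-1,-1)
6. t=5 → B at (5,0); v=(-1,1)
7. t=5 → L at (0,5); v=(1,1)
8. t=6 → T at (6,11); v=(1,-1)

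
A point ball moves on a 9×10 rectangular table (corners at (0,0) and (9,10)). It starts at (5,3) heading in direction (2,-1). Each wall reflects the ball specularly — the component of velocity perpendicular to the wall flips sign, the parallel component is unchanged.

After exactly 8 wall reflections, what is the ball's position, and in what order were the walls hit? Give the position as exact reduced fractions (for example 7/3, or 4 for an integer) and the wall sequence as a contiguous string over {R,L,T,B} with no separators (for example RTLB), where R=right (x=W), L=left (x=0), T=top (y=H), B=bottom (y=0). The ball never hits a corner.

Final position: (3,0)
Wall sequence: RBLRTLRB

1. t=2 → R at (9,1); v=(-2,-1)
2. t=1 → B at (7,0); v=(-2,1)
3. t=7/2 → L at (0,7/2); v=(2,1)
4. t=9/2 → R at (9,8); v=(-2,1)
5. t=2 → T at (5,10); v=(-2,-1)
6. t=5/2 → L at (0,15/2); v=(2,-1)
7. t=9/2 → R at (9,3); v=(-2,-1)
8. t=3 → B at (3,0); v=(-2,1)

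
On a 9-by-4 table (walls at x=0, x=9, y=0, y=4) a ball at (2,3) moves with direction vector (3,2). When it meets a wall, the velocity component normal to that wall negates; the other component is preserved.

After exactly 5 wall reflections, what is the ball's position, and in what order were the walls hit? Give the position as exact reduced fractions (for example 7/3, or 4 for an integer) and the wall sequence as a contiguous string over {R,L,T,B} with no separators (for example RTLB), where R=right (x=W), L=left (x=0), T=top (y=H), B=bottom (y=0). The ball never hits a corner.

Final position: (0,7/3)
Wall sequence: TRBTL

1. t=1/2 → T at (7/2,4); v=(3,-2)
2. t=11/6 → R at (9,1/3); v=(-3,-2)
3. t=1/6 → B at (17/2,0); v=(-3,2)
4. t=2 → T at (5/2,4); v=(-3,-2)
5. t=5/6 → L at (0,7/3); v=(3,-2)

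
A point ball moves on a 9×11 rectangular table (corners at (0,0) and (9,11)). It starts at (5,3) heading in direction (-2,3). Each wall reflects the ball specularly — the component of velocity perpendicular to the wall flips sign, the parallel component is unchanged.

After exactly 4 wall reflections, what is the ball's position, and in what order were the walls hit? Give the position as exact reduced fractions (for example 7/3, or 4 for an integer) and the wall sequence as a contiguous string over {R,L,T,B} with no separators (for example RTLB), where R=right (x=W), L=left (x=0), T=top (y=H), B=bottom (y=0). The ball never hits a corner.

Final position: (9,2)
Wall sequence: LTBR

1. t=5/2 → L at (0,21/2); v=(2,3)
2. t=1/6 → T at (1/3,11); v=(2,-3)
3. t=11/3 → B at (23/3,0); v=(2,3)
4. t=2/3 → R at (9,2); v=(-2,3)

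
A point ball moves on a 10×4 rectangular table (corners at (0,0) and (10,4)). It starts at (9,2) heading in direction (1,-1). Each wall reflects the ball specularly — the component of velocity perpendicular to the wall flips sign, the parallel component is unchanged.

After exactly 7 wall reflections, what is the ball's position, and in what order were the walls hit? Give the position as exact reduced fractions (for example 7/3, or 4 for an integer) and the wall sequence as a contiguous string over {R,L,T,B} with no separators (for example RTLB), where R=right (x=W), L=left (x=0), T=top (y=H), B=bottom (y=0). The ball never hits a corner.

Final position: (7,0)
Wall sequence: RBTBLTB

1. t=1 → R at (10,1); v=(-1,-1)
2. t=1 → B at (9,0); v=(-1,1)
3. t=4 → T at (5,4); v=(-1,-1)
4. t=4 → B at (1,0); v=(-1,1)
5. t=1 → L at (0,1); v=(1,1)
6. t=3 → T at (3,4); v=(1,-1)
7. t=4 → B at (7,0); v=(1,1)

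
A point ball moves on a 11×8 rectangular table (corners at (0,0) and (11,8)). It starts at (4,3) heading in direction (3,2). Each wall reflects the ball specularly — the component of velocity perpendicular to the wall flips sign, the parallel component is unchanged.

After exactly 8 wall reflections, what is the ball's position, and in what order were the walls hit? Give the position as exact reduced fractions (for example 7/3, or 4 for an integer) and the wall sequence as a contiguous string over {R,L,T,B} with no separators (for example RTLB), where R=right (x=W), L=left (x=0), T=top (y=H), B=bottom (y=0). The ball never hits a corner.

Final position: (7/2,0)
Wall sequence: RTLBRTLB

1. t=7/3 → R at (11,23/3); v=(-3,2)
2. t=1/6 → T at (21/2,8); v=(-3,-2)
3. t=7/2 → L at (0,1); v=(3,-2)
4. t=1/2 → B at (3/2,0); v=(3,2)
5. t=19/6 → R at (11,19/3); v=(-3,2)
6. t=5/6 → T at (17/2,8); v=(-3,-2)
7. t=17/6 → L at (0,7/3); v=(3,-2)
8. t=7/6 → B at (7/2,0); v=(3,2)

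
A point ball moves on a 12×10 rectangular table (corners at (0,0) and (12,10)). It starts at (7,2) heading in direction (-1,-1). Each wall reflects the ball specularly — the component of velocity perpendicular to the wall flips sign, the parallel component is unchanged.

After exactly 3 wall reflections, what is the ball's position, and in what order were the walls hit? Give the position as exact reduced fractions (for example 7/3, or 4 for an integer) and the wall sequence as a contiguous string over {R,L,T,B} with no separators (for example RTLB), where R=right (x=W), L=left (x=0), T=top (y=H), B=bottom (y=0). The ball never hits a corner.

1. t=2 → B at (5,0); v=(-1,1)
2. t=5 → L at (0,5); v=(1,1)
3. t=5 → T at (5,10); v=(1,-1)

Final position: (5,10)
Wall sequence: BLT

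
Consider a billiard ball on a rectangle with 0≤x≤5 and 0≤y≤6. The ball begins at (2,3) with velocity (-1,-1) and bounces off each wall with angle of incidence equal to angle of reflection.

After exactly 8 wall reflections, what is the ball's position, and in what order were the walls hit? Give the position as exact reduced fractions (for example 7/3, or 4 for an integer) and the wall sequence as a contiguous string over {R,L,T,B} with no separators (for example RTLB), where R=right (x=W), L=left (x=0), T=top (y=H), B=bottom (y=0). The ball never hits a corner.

1. t=2 → L at (0,1); v=(1,-1)
2. t=1 → B at (1,0); v=(1,1)
3. t=4 → R at (5,4); v=(-1,1)
4. t=2 → T at (3,6); v=(-1,-1)
5. t=3 → L at (0,3); v=(1,-1)
6. t=3 → B at (3,0); v=(1,1)
7. t=2 → R at (5,2); v=(-1,1)
8. t=4 → T at (1,6); v=(-1,-1)

Final position: (1,6)
Wall sequence: LBRTLBRT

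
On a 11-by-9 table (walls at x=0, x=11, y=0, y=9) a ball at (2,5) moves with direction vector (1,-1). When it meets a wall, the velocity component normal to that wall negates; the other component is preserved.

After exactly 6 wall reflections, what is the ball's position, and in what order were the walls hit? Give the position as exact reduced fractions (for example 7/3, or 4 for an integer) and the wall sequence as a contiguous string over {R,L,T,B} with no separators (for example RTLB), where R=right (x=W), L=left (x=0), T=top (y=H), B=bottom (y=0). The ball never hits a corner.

1. t=5 → B at (7,0); v=(1,1)
2. t=4 → R at (11,4); v=(-1,1)
3. t=5 → T at (6,9); v=(-1,-1)
4. t=6 → L at (0,3); v=(1,-1)
5. t=3 → B at (3,0); v=(1,1)
6. t=8 → R at (11,8); v=(-1,1)

Final position: (11,8)
Wall sequence: BRTLBR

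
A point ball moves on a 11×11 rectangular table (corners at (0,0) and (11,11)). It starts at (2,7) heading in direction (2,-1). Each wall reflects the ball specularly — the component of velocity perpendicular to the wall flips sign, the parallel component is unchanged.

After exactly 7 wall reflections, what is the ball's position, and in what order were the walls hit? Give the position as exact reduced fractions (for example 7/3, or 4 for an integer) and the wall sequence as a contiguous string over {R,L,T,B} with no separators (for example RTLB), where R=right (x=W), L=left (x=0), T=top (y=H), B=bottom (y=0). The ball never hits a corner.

Final position: (11,5/2)
Wall sequence: RBLRTLR

1. t=9/2 → R at (11,5/2); v=(-2,-1)
2. t=5/2 → B at (6,0); v=(-2,1)
3. t=3 → L at (0,3); v=(2,1)
4. t=11/2 → R at (11,17/2); v=(-2,1)
5. t=5/2 → T at (6,11); v=(-2,-1)
6. t=3 → L at (0,8); v=(2,-1)
7. t=11/2 → R at (11,5/2); v=(-2,-1)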